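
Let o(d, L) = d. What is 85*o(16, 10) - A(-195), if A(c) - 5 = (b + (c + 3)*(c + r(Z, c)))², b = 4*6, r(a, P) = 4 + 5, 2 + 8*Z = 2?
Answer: -1277060341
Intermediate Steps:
Z = 0 (Z = -¼ + (⅛)*2 = -¼ + ¼ = 0)
r(a, P) = 9
b = 24
A(c) = 5 + (24 + (3 + c)*(9 + c))² (A(c) = 5 + (24 + (c + 3)*(c + 9))² = 5 + (24 + (3 + c)*(9 + c))²)
85*o(16, 10) - A(-195) = 85*16 - (5 + (51 + (-195)² + 12*(-195))²) = 1360 - (5 + (51 + 38025 - 2340)²) = 1360 - (5 + 35736²) = 1360 - (5 + 1277061696) = 1360 - 1*1277061701 = 1360 - 1277061701 = -1277060341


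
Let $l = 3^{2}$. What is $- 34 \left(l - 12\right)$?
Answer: $102$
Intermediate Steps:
$l = 9$
$- 34 \left(l - 12\right) = - 34 \left(9 - 12\right) = \left(-34\right) \left(-3\right) = 102$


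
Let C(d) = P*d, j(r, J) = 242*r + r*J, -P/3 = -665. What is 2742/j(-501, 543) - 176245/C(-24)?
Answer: 4612215191/1255365720 ≈ 3.6740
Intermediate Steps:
P = 1995 (P = -3*(-665) = 1995)
j(r, J) = 242*r + J*r
C(d) = 1995*d
2742/j(-501, 543) - 176245/C(-24) = 2742/((-501*(242 + 543))) - 176245/(1995*(-24)) = 2742/((-501*785)) - 176245/(-47880) = 2742/(-393285) - 176245*(-1/47880) = 2742*(-1/393285) + 35249/9576 = -914/131095 + 35249/9576 = 4612215191/1255365720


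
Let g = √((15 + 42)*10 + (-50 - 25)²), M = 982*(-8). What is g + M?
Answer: -7856 + √6195 ≈ -7777.3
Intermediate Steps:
M = -7856
g = √6195 (g = √(57*10 + (-75)²) = √(570 + 5625) = √6195 ≈ 78.708)
g + M = √6195 - 7856 = -7856 + √6195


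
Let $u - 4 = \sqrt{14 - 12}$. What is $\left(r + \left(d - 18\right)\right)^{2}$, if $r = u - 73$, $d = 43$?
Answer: $\left(44 - \sqrt{2}\right)^{2} \approx 1813.5$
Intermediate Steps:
$u = 4 + \sqrt{2}$ ($u = 4 + \sqrt{14 - 12} = 4 + \sqrt{2} \approx 5.4142$)
$r = -69 + \sqrt{2}$ ($r = \left(4 + \sqrt{2}\right) - 73 = -69 + \sqrt{2} \approx -67.586$)
$\left(r + \left(d - 18\right)\right)^{2} = \left(\left(-69 + \sqrt{2}\right) + \left(43 - 18\right)\right)^{2} = \left(\left(-69 + \sqrt{2}\right) + 25\right)^{2} = \left(-44 + \sqrt{2}\right)^{2}$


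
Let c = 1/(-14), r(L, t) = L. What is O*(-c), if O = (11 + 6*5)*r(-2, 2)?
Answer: -41/7 ≈ -5.8571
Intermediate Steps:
c = -1/14 ≈ -0.071429
O = -82 (O = (11 + 6*5)*(-2) = (11 + 30)*(-2) = 41*(-2) = -82)
O*(-c) = -(-82)*(-1)/14 = -82*1/14 = -41/7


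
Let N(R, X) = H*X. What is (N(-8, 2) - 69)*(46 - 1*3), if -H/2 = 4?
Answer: -3655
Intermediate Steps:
H = -8 (H = -2*4 = -8)
N(R, X) = -8*X
(N(-8, 2) - 69)*(46 - 1*3) = (-8*2 - 69)*(46 - 1*3) = (-16 - 69)*(46 - 3) = -85*43 = -3655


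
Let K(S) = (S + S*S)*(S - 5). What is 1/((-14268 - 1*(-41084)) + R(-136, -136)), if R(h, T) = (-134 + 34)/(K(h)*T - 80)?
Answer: 17603564/472057172219 ≈ 3.7291e-5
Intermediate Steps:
K(S) = (-5 + S)*(S + S²) (K(S) = (S + S²)*(-5 + S) = (-5 + S)*(S + S²))
R(h, T) = -100/(-80 + T*h*(-5 + h² - 4*h)) (R(h, T) = (-134 + 34)/((h*(-5 + h² - 4*h))*T - 80) = -100/(T*h*(-5 + h² - 4*h) - 80) = -100/(-80 + T*h*(-5 + h² - 4*h)))
1/((-14268 - 1*(-41084)) + R(-136, -136)) = 1/((-14268 - 1*(-41084)) + 100/(80 - 136*(-136)*(5 - 1*(-136)² + 4*(-136)))) = 1/((-14268 + 41084) + 100/(80 - 136*(-136)*(5 - 1*18496 - 544))) = 1/(26816 + 100/(80 - 136*(-136)*(5 - 18496 - 544))) = 1/(26816 + 100/(80 - 136*(-136)*(-19035))) = 1/(26816 + 100/(80 - 352071360)) = 1/(26816 + 100/(-352071280)) = 1/(26816 + 100*(-1/352071280)) = 1/(26816 - 5/17603564) = 1/(472057172219/17603564) = 17603564/472057172219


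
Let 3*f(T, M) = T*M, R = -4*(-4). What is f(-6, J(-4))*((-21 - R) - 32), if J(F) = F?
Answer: -552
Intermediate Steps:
R = 16
f(T, M) = M*T/3 (f(T, M) = (T*M)/3 = (M*T)/3 = M*T/3)
f(-6, J(-4))*((-21 - R) - 32) = ((1/3)*(-4)*(-6))*((-21 - 1*16) - 32) = 8*((-21 - 16) - 32) = 8*(-37 - 32) = 8*(-69) = -552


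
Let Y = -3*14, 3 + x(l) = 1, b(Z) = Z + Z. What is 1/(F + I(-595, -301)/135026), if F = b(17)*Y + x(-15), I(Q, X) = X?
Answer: -135026/193087481 ≈ -0.00069930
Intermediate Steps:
b(Z) = 2*Z
x(l) = -2 (x(l) = -3 + 1 = -2)
Y = -42
F = -1430 (F = (2*17)*(-42) - 2 = 34*(-42) - 2 = -1428 - 2 = -1430)
1/(F + I(-595, -301)/135026) = 1/(-1430 - 301/135026) = 1/(-193087481/135026) = -135026/193087481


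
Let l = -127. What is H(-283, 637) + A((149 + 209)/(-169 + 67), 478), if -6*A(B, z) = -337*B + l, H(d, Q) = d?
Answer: -70222/153 ≈ -458.97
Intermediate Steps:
A(B, z) = 127/6 + 337*B/6 (A(B, z) = -(-337*B - 127)/6 = -(-127 - 337*B)/6 = 127/6 + 337*B/6)
H(-283, 637) + A((149 + 209)/(-169 + 67), 478) = -283 + (127/6 + 337*((149 + 209)/(-169 + 67))/6) = -283 + (127/6 + 337*(358/(-102))/6) = -283 + (127/6 + 337*(358*(-1/102))/6) = -283 + (127/6 + (337/6)*(-179/51)) = -283 + (127/6 - 60323/306) = -283 - 26923/153 = -70222/153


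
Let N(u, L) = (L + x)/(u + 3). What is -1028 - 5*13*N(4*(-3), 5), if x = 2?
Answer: -8797/9 ≈ -977.44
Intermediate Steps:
N(u, L) = (2 + L)/(3 + u) (N(u, L) = (L + 2)/(u + 3) = (2 + L)/(3 + u))
-1028 - 5*13*N(4*(-3), 5) = -1028 - 5*13*(2 + 5)/(3 + 4*(-3)) = -1028 - 65*7/(3 - 12) = -1028 - 65*7/(-9) = -1028 - 65*(-1/9*7) = -1028 - 65*(-7)/9 = -1028 - 1*(-455/9) = -1028 + 455/9 = -8797/9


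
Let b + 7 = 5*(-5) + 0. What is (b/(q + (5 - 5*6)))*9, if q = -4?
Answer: 288/29 ≈ 9.9310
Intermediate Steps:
b = -32 (b = -7 + (5*(-5) + 0) = -7 + (-25 + 0) = -7 - 25 = -32)
(b/(q + (5 - 5*6)))*9 = (-32/(-4 + (5 - 5*6)))*9 = (-32/(-4 + (5 - 30)))*9 = (-32/(-4 - 25))*9 = (-32/(-29))*9 = -1/29*(-32)*9 = (32/29)*9 = 288/29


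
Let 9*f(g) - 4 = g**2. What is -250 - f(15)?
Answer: -2479/9 ≈ -275.44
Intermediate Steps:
f(g) = 4/9 + g**2/9
-250 - f(15) = -250 - (4/9 + (1/9)*15**2) = -250 - (4/9 + (1/9)*225) = -250 - (4/9 + 25) = -250 - 1*229/9 = -250 - 229/9 = -2479/9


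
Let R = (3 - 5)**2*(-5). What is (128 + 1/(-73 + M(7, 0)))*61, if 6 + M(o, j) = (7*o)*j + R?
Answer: 772931/99 ≈ 7807.4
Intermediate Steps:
R = -20 (R = (-2)**2*(-5) = 4*(-5) = -20)
M(o, j) = -26 + 7*j*o (M(o, j) = -6 + ((7*o)*j - 20) = -6 + (7*j*o - 20) = -6 + (-20 + 7*j*o) = -26 + 7*j*o)
(128 + 1/(-73 + M(7, 0)))*61 = (128 + 1/(-73 + (-26 + 7*0*7)))*61 = (128 + 1/(-73 + (-26 + 0)))*61 = (128 + 1/(-73 - 26))*61 = (128 + 1/(-99))*61 = (128 - 1/99)*61 = (12671/99)*61 = 772931/99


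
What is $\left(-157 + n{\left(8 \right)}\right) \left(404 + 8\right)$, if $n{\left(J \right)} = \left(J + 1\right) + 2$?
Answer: $-60152$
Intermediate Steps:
$n{\left(J \right)} = 3 + J$ ($n{\left(J \right)} = \left(1 + J\right) + 2 = 3 + J$)
$\left(-157 + n{\left(8 \right)}\right) \left(404 + 8\right) = \left(-157 + \left(3 + 8\right)\right) \left(404 + 8\right) = \left(-157 + 11\right) 412 = \left(-146\right) 412 = -60152$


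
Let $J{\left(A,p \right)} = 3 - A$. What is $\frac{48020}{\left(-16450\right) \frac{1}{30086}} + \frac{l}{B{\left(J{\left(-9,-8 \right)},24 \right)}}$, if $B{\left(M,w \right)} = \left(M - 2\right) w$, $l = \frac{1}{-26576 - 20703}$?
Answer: $- \frac{46837972410479}{533307120} \approx -87826.0$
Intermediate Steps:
$l = - \frac{1}{47279}$ ($l = \frac{1}{-47279} = - \frac{1}{47279} \approx -2.1151 \cdot 10^{-5}$)
$B{\left(M,w \right)} = w \left(-2 + M\right)$ ($B{\left(M,w \right)} = \left(-2 + M\right) w = w \left(-2 + M\right)$)
$\frac{48020}{\left(-16450\right) \frac{1}{30086}} + \frac{l}{B{\left(J{\left(-9,-8 \right)},24 \right)}} = \frac{48020}{\left(-16450\right) \frac{1}{30086}} - \frac{1}{47279 \cdot 24 \left(-2 + \left(3 - -9\right)\right)} = \frac{48020}{\left(-16450\right) \frac{1}{30086}} - \frac{1}{47279 \cdot 24 \left(-2 + \left(3 + 9\right)\right)} = \frac{48020}{- \frac{1175}{2149}} - \frac{1}{47279 \cdot 24 \left(-2 + 12\right)} = 48020 \left(- \frac{2149}{1175}\right) - \frac{1}{47279 \cdot 24 \cdot 10} = - \frac{20638996}{235} - \frac{1}{47279 \cdot 240} = - \frac{20638996}{235} - \frac{1}{11346960} = - \frac{46837972410479}{533307120}$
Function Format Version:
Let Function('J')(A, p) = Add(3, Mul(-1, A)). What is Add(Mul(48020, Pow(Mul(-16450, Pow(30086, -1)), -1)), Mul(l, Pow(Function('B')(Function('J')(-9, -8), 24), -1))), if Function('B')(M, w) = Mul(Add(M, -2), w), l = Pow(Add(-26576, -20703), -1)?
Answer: Rational(-46837972410479, 533307120) ≈ -87826.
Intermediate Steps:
l = Rational(-1, 47279) (l = Pow(-47279, -1) = Rational(-1, 47279) ≈ -2.1151e-5)
Function('B')(M, w) = Mul(w, Add(-2, M)) (Function('B')(M, w) = Mul(Add(-2, M), w) = Mul(w, Add(-2, M)))
Add(Mul(48020, Pow(Mul(-16450, Pow(30086, -1)), -1)), Mul(l, Pow(Function('B')(Function('J')(-9, -8), 24), -1))) = Add(Mul(48020, Pow(Mul(-16450, Pow(30086, -1)), -1)), Mul(Rational(-1, 47279), Pow(Mul(24, Add(-2, Add(3, Mul(-1, -9)))), -1))) = Add(Mul(48020, Pow(Mul(-16450, Rational(1, 30086)), -1)), Mul(Rational(-1, 47279), Pow(Mul(24, Add(-2, Add(3, 9))), -1))) = Add(Mul(48020, Pow(Rational(-1175, 2149), -1)), Mul(Rational(-1, 47279), Pow(Mul(24, Add(-2, 12)), -1))) = Add(Mul(48020, Rational(-2149, 1175)), Mul(Rational(-1, 47279), Pow(Mul(24, 10), -1))) = Add(Rational(-20638996, 235), Mul(Rational(-1, 47279), Pow(240, -1))) = Add(Rational(-20638996, 235), Mul(Rational(-1, 47279), Rational(1, 240))) = Add(Rational(-20638996, 235), Rational(-1, 11346960)) = Rational(-46837972410479, 533307120)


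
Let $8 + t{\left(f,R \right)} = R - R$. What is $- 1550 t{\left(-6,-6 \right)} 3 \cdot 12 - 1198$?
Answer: $445202$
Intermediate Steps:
$t{\left(f,R \right)} = -8$ ($t{\left(f,R \right)} = -8 + \left(R - R\right) = -8 + 0 = -8$)
$- 1550 t{\left(-6,-6 \right)} 3 \cdot 12 - 1198 = - 1550 \left(- 8 \cdot 3 \cdot 12\right) - 1198 = - 1550 \left(\left(-8\right) 36\right) - 1198 = \left(-1550\right) \left(-288\right) - 1198 = 446400 - 1198 = 445202$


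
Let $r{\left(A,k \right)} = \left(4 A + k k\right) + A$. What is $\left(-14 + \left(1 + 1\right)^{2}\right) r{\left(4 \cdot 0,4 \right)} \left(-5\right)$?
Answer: $800$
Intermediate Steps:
$r{\left(A,k \right)} = k^{2} + 5 A$ ($r{\left(A,k \right)} = \left(4 A + k^{2}\right) + A = \left(k^{2} + 4 A\right) + A = k^{2} + 5 A$)
$\left(-14 + \left(1 + 1\right)^{2}\right) r{\left(4 \cdot 0,4 \right)} \left(-5\right) = \left(-14 + \left(1 + 1\right)^{2}\right) \left(4^{2} + 5 \cdot 4 \cdot 0\right) \left(-5\right) = \left(-14 + 2^{2}\right) \left(16 + 5 \cdot 0\right) \left(-5\right) = \left(-14 + 4\right) \left(16 + 0\right) \left(-5\right) = \left(-10\right) 16 \left(-5\right) = \left(-160\right) \left(-5\right) = 800$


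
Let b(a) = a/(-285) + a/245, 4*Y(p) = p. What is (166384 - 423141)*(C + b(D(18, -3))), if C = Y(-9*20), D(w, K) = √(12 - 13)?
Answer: 11554065 - 2054056*I/13965 ≈ 1.1554e+7 - 147.09*I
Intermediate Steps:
Y(p) = p/4
D(w, K) = I (D(w, K) = √(-1) = I)
C = -45 (C = (-9*20)/4 = (¼)*(-180) = -45)
b(a) = 8*a/13965 (b(a) = a*(-1/285) + a*(1/245) = -a/285 + a/245 = 8*a/13965)
(166384 - 423141)*(C + b(D(18, -3))) = (166384 - 423141)*(-45 + 8*I/13965) = -256757*(-45 + 8*I/13965) = 11554065 - 2054056*I/13965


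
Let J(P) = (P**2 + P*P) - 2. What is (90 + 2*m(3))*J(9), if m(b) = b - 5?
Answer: 13760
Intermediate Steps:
m(b) = -5 + b
J(P) = -2 + 2*P**2 (J(P) = (P**2 + P**2) - 2 = 2*P**2 - 2 = -2 + 2*P**2)
(90 + 2*m(3))*J(9) = (90 + 2*(-5 + 3))*(-2 + 2*9**2) = (90 + 2*(-2))*(-2 + 2*81) = (90 - 4)*(-2 + 162) = 86*160 = 13760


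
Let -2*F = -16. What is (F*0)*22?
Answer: 0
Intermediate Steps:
F = 8 (F = -1/2*(-16) = 8)
(F*0)*22 = (8*0)*22 = 0*22 = 0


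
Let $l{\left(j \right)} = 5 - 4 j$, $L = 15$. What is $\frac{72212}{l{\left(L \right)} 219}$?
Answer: $- \frac{72212}{12045} \approx -5.9952$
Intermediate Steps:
$\frac{72212}{l{\left(L \right)} 219} = \frac{72212}{\left(5 - 60\right) 219} = \frac{72212}{\left(-55\right) 219} = \frac{72212}{-12045} = 72212 \left(- \frac{1}{12045}\right) = - \frac{72212}{12045}$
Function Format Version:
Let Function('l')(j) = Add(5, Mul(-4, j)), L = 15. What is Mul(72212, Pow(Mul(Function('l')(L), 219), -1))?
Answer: Rational(-72212, 12045) ≈ -5.9952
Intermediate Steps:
Mul(72212, Pow(Mul(Function('l')(L), 219), -1)) = Mul(72212, Pow(Mul(Add(5, Mul(-4, 15)), 219), -1)) = Mul(72212, Pow(Mul(Add(5, -60), 219), -1)) = Mul(72212, Pow(Mul(-55, 219), -1)) = Mul(72212, Pow(-12045, -1)) = Mul(72212, Rational(-1, 12045)) = Rational(-72212, 12045)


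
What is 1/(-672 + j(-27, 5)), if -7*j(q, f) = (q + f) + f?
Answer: -7/4687 ≈ -0.0014935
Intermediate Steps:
j(q, f) = -2*f/7 - q/7 (j(q, f) = -((q + f) + f)/7 = -((f + q) + f)/7 = -(q + 2*f)/7 = -2*f/7 - q/7)
1/(-672 + j(-27, 5)) = 1/(-672 + (-2/7*5 - 1/7*(-27))) = 1/(-672 + (-10/7 + 27/7)) = 1/(-672 + 17/7) = 1/(-4687/7) = -7/4687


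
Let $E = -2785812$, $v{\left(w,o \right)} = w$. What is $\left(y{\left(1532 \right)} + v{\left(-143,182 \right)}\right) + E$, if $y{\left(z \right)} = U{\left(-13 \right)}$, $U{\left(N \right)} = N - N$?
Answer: $-2785955$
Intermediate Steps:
$U{\left(N \right)} = 0$
$y{\left(z \right)} = 0$
$\left(y{\left(1532 \right)} + v{\left(-143,182 \right)}\right) + E = \left(0 - 143\right) - 2785812 = -143 - 2785812 = -2785955$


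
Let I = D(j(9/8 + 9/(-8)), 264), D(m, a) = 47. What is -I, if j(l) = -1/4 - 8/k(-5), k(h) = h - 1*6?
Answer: -47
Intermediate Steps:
k(h) = -6 + h (k(h) = h - 6 = -6 + h)
j(l) = 21/44 (j(l) = -1/4 - 8/(-6 - 5) = -1*1/4 - 8/(-11) = -1/4 - 8*(-1/11) = -1/4 + 8/11 = 21/44)
I = 47
-I = -1*47 = -47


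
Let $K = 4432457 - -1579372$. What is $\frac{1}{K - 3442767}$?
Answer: $\frac{1}{2569062} \approx 3.8925 \cdot 10^{-7}$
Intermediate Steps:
$K = 6011829$ ($K = 4432457 + 1579372 = 6011829$)
$\frac{1}{K - 3442767} = \frac{1}{6011829 - 3442767} = \frac{1}{2569062}$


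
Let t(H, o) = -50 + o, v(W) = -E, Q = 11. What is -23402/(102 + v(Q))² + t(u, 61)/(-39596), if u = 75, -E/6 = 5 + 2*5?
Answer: -115878887/182458368 ≈ -0.63510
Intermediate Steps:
E = -90 (E = -6*(5 + 2*5) = -6*(5 + 10) = -6*15 = -90)
v(W) = 90 (v(W) = -1*(-90) = 90)
-23402/(102 + v(Q))² + t(u, 61)/(-39596) = -23402/(102 + 90)² + (-50 + 61)/(-39596) = -23402/(192²) + 11*(-1/39596) = -23402/36864 - 11/39596 = -23402*1/36864 - 11/39596 = -11701/18432 - 11/39596 = -115878887/182458368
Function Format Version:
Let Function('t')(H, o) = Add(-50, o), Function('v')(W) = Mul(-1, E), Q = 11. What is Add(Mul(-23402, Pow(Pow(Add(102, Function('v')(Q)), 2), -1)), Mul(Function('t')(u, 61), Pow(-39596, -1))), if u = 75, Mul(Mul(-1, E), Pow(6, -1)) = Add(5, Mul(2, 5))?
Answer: Rational(-115878887, 182458368) ≈ -0.63510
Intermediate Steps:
E = -90 (E = Mul(-6, Add(5, Mul(2, 5))) = Mul(-6, Add(5, 10)) = Mul(-6, 15) = -90)
Function('v')(W) = 90 (Function('v')(W) = Mul(-1, -90) = 90)
Add(Mul(-23402, Pow(Pow(Add(102, Function('v')(Q)), 2), -1)), Mul(Function('t')(u, 61), Pow(-39596, -1))) = Add(Mul(-23402, Pow(Pow(Add(102, 90), 2), -1)), Mul(Add(-50, 61), Pow(-39596, -1))) = Add(Mul(-23402, Pow(Pow(192, 2), -1)), Mul(11, Rational(-1, 39596))) = Add(Mul(-23402, Pow(36864, -1)), Rational(-11, 39596)) = Add(Mul(-23402, Rational(1, 36864)), Rational(-11, 39596)) = Add(Rational(-11701, 18432), Rational(-11, 39596)) = Rational(-115878887, 182458368)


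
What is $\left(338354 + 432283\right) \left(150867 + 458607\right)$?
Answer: $469683214938$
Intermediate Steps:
$\left(338354 + 432283\right) \left(150867 + 458607\right) = 770637 \cdot 609474 = 469683214938$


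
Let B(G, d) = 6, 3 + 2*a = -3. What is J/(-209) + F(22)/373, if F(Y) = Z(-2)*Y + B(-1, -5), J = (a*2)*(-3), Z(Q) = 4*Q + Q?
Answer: -51440/77957 ≈ -0.65985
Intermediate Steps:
a = -3 (a = -3/2 + (1/2)*(-3) = -3/2 - 3/2 = -3)
Z(Q) = 5*Q
J = 18 (J = -3*2*(-3) = -6*(-3) = 18)
F(Y) = 6 - 10*Y (F(Y) = (5*(-2))*Y + 6 = -10*Y + 6 = 6 - 10*Y)
J/(-209) + F(22)/373 = 18/(-209) + (6 - 10*22)/373 = 18*(-1/209) + (6 - 220)*(1/373) = -18/209 - 214*1/373 = -18/209 - 214/373 = -51440/77957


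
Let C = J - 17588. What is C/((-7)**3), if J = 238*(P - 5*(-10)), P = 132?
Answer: -25728/343 ≈ -75.009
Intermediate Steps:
J = 43316 (J = 238*(132 - 5*(-10)) = 238*(132 + 50) = 238*182 = 43316)
C = 25728 (C = 43316 - 17588 = 25728)
C/((-7)**3) = 25728/((-7)**3) = 25728/(-343) = 25728*(-1/343) = -25728/343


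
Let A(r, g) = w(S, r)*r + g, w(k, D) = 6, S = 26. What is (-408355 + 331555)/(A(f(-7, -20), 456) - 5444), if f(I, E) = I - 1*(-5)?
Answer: 384/25 ≈ 15.360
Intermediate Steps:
f(I, E) = 5 + I (f(I, E) = I + 5 = 5 + I)
A(r, g) = g + 6*r (A(r, g) = 6*r + g = g + 6*r)
(-408355 + 331555)/(A(f(-7, -20), 456) - 5444) = (-408355 + 331555)/((456 + 6*(5 - 7)) - 5444) = -76800/((456 + 6*(-2)) - 5444) = -76800/((456 - 12) - 5444) = -76800/(444 - 5444) = -76800/(-5000) = -76800*(-1/5000) = 384/25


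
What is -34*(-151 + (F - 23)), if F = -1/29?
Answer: 171598/29 ≈ 5917.2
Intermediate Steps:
F = -1/29 (F = -1*1/29 = -1/29 ≈ -0.034483)
-34*(-151 + (F - 23)) = -34*(-151 + (-1/29 - 23)) = -34*(-151 - 668/29) = -34*(-5047/29) = 171598/29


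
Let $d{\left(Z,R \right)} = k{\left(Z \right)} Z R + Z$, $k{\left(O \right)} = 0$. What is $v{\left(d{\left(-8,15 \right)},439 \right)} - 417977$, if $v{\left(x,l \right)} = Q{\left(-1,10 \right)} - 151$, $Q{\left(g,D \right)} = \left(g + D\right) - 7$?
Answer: $-418126$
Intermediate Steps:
$Q{\left(g,D \right)} = -7 + D + g$ ($Q{\left(g,D \right)} = \left(D + g\right) - 7 = -7 + D + g$)
$d{\left(Z,R \right)} = Z$ ($d{\left(Z,R \right)} = 0 Z R + Z = 0 R + Z = 0 + Z = Z$)
$v{\left(x,l \right)} = -149$ ($v{\left(x,l \right)} = \left(-7 + 10 - 1\right) - 151 = 2 - 151 = -149$)
$v{\left(d{\left(-8,15 \right)},439 \right)} - 417977 = -149 - 417977 = -418126$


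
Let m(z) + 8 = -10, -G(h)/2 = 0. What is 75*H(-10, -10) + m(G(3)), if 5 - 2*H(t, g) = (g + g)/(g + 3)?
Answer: 873/14 ≈ 62.357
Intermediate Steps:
H(t, g) = 5/2 - g/(3 + g) (H(t, g) = 5/2 - (g + g)/(2*(g + 3)) = 5/2 - 2*g/(2*(3 + g)) = 5/2 - g/(3 + g))
G(h) = 0 (G(h) = -2*0 = 0)
m(z) = -18 (m(z) = -8 - 10 = -18)
75*H(-10, -10) + m(G(3)) = 75*(3*(5 - 10)/(2*(3 - 10))) - 18 = 75*((3/2)*(-5)/(-7)) - 18 = 75*((3/2)*(-⅐)*(-5)) - 18 = 75*(15/14) - 18 = 1125/14 - 18 = 873/14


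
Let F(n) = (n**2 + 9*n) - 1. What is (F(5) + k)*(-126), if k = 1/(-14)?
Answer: -8685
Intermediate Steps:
F(n) = -1 + n**2 + 9*n
k = -1/14 ≈ -0.071429
(F(5) + k)*(-126) = ((-1 + 5**2 + 9*5) - 1/14)*(-126) = ((-1 + 25 + 45) - 1/14)*(-126) = (69 - 1/14)*(-126) = (965/14)*(-126) = -8685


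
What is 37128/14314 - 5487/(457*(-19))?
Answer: 11791863/3655543 ≈ 3.2257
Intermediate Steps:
37128/14314 - 5487/(457*(-19)) = 37128*(1/14314) - 5487/(-8683) = 1092/421 - 5487*(-1/8683) = 1092/421 + 5487/8683 = 11791863/3655543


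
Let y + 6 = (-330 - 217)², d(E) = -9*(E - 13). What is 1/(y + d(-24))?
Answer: 1/299536 ≈ 3.3385e-6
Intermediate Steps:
d(E) = 117 - 9*E (d(E) = -9*(-13 + E) = 117 - 9*E)
y = 299203 (y = -6 + (-330 - 217)² = -6 + (-547)² = -6 + 299209 = 299203)
1/(y + d(-24)) = 1/(299203 + (117 - 9*(-24))) = 1/(299203 + (117 + 216)) = 1/(299203 + 333) = 1/299536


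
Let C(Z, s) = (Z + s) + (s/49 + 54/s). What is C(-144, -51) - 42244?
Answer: -35353436/833 ≈ -42441.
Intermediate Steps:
C(Z, s) = Z + 54/s + 50*s/49 (C(Z, s) = (Z + s) + (s*(1/49) + 54/s) = (Z + s) + (s/49 + 54/s) = (Z + s) + (54/s + s/49) = Z + 54/s + 50*s/49)
C(-144, -51) - 42244 = (-144 + 54/(-51) + (50/49)*(-51)) - 42244 = (-144 + 54*(-1/51) - 2550/49) - 42244 = (-144 - 18/17 - 2550/49) - 42244 = -164184/833 - 42244 = -35353436/833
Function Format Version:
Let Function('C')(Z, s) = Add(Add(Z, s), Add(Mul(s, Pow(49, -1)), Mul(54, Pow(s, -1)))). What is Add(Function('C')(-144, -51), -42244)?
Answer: Rational(-35353436, 833) ≈ -42441.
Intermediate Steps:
Function('C')(Z, s) = Add(Z, Mul(54, Pow(s, -1)), Mul(Rational(50, 49), s)) (Function('C')(Z, s) = Add(Add(Z, s), Add(Mul(s, Rational(1, 49)), Mul(54, Pow(s, -1)))) = Add(Add(Z, s), Add(Mul(Rational(1, 49), s), Mul(54, Pow(s, -1)))) = Add(Add(Z, s), Add(Mul(54, Pow(s, -1)), Mul(Rational(1, 49), s))) = Add(Z, Mul(54, Pow(s, -1)), Mul(Rational(50, 49), s)))
Add(Function('C')(-144, -51), -42244) = Add(Add(-144, Mul(54, Pow(-51, -1)), Mul(Rational(50, 49), -51)), -42244) = Add(Add(-144, Mul(54, Rational(-1, 51)), Rational(-2550, 49)), -42244) = Add(Add(-144, Rational(-18, 17), Rational(-2550, 49)), -42244) = Add(Rational(-164184, 833), -42244) = Rational(-35353436, 833)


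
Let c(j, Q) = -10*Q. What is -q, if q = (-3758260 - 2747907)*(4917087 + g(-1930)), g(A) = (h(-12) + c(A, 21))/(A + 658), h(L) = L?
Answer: 6782174745940327/212 ≈ 3.1991e+13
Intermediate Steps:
g(A) = -222/(658 + A) (g(A) = (-12 - 10*21)/(A + 658) = (-12 - 210)/(658 + A) = -222/(658 + A))
q = -6782174745940327/212 (q = (-3758260 - 2747907)*(4917087 - 222/(658 - 1930)) = -6506167*(4917087 - 222/(-1272)) = -6506167*(4917087 - 222*(-1/1272)) = -6506167*(4917087 + 37/212) = -6506167*1042422481/212 = -6782174745940327/212 ≈ -3.1991e+13)
-q = -1*(-6782174745940327/212) = 6782174745940327/212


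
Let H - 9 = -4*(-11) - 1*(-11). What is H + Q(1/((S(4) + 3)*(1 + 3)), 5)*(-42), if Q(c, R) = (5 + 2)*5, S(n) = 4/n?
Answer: -1406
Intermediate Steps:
Q(c, R) = 35 (Q(c, R) = 7*5 = 35)
H = 64 (H = 9 + (-4*(-11) - 1*(-11)) = 9 + (44 + 11) = 9 + 55 = 64)
H + Q(1/((S(4) + 3)*(1 + 3)), 5)*(-42) = 64 + 35*(-42) = 64 - 1470 = -1406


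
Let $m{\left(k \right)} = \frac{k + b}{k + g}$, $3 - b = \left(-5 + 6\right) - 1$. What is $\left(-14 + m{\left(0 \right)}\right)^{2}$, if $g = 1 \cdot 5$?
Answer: $\frac{4489}{25} \approx 179.56$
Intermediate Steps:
$g = 5$
$b = 3$ ($b = 3 - \left(\left(-5 + 6\right) - 1\right) = 3 - \left(1 - 1\right) = 3 - 0 = 3 + 0 = 3$)
$m{\left(k \right)} = \frac{3 + k}{5 + k}$ ($m{\left(k \right)} = \frac{k + 3}{k + 5} = \frac{3 + k}{5 + k}$)
$\left(-14 + m{\left(0 \right)}\right)^{2} = \left(-14 + \frac{3 + 0}{5 + 0}\right)^{2} = \left(-14 + \frac{1}{5} \cdot 3\right)^{2} = \left(-14 + \frac{3}{5}\right)^{2} = \left(- \frac{67}{5}\right)^{2} = \frac{4489}{25}$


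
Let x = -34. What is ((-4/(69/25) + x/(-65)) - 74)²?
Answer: 112925569936/20115225 ≈ 5613.9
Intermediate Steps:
((-4/(69/25) + x/(-65)) - 74)² = ((-4/(69/25) - 34/(-65)) - 74)² = ((-4/(69*(1/25)) - 34*(-1/65)) - 74)² = ((-4/69/25 + 34/65) - 74)² = ((-4*25/69 + 34/65) - 74)² = ((-100/69 + 34/65) - 74)² = (-4154/4485 - 74)² = (-336044/4485)² = 112925569936/20115225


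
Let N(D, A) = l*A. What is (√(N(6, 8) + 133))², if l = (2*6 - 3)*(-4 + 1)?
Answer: -83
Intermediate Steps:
l = -27 (l = (12 - 3)*(-3) = 9*(-3) = -27)
N(D, A) = -27*A
(√(N(6, 8) + 133))² = (√(-27*8 + 133))² = (√(-216 + 133))² = (√(-83))² = (I*√83)² = -83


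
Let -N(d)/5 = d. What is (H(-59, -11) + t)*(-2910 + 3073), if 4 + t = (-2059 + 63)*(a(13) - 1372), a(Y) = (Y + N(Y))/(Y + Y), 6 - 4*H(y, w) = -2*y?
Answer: 447022936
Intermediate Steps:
H(y, w) = 3/2 + y/2 (H(y, w) = 3/2 - (-1)*y/2 = 3/2 + y/2)
N(d) = -5*d
a(Y) = -2 (a(Y) = (Y - 5*Y)/(Y + Y) = (-4*Y)/((2*Y)) = (-4*Y)*(1/(2*Y)) = -2)
t = 2742500 (t = -4 + (-2059 + 63)*(-2 - 1372) = -4 - 1996*(-1374) = -4 + 2742504 = 2742500)
(H(-59, -11) + t)*(-2910 + 3073) = ((3/2 + (½)*(-59)) + 2742500)*(-2910 + 3073) = ((3/2 - 59/2) + 2742500)*163 = (-28 + 2742500)*163 = 2742472*163 = 447022936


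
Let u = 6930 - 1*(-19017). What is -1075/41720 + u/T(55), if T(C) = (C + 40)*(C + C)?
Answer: 107127509/43597400 ≈ 2.4572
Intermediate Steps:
u = 25947 (u = 6930 + 19017 = 25947)
T(C) = 2*C*(40 + C) (T(C) = (40 + C)*(2*C) = 2*C*(40 + C))
-1075/41720 + u/T(55) = -1075/41720 + 25947/((2*55*(40 + 55))) = -1075*1/41720 + 25947/((2*55*95)) = -215/8344 + 25947/10450 = 107127509/43597400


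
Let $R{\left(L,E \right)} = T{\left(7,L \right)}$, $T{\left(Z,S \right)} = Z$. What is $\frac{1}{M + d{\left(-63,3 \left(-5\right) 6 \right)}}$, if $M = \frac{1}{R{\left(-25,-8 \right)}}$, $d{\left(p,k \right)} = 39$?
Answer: $\frac{7}{274} \approx 0.025547$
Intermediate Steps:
$R{\left(L,E \right)} = 7$
$M = \frac{1}{7} \approx 0.14286$
$\frac{1}{M + d{\left(-63,3 \left(-5\right) 6 \right)}} = \frac{1}{\frac{1}{7} + 39} = \frac{1}{\frac{274}{7}} = \frac{7}{274}$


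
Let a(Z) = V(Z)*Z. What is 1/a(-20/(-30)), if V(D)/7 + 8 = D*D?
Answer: -27/952 ≈ -0.028361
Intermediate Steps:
V(D) = -56 + 7*D**2 (V(D) = -56 + 7*(D*D) = -56 + 7*D**2)
a(Z) = Z*(-56 + 7*Z**2) (a(Z) = (-56 + 7*Z**2)*Z = Z*(-56 + 7*Z**2))
1/a(-20/(-30)) = 1/(7*(-20/(-30))*(-8 + (-20/(-30))**2)) = 1/(7*(-20*(-1/30))*(-8 + (-20*(-1/30))**2)) = 1/(7*(2/3)*(-8 + (2/3)**2)) = 1/(7*(2/3)*(-8 + 4/9)) = 1/(7*(2/3)*(-68/9)) = 1/(-952/27) = -27/952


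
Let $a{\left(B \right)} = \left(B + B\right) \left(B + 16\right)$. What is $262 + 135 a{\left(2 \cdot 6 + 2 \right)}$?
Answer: $113662$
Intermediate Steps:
$a{\left(B \right)} = 2 B \left(16 + B\right)$
$262 + 135 a{\left(2 \cdot 6 + 2 \right)} = 262 + 135 \cdot 2 \left(2 \cdot 6 + 2\right) \left(16 + \left(2 \cdot 6 + 2\right)\right) = 262 + 135 \cdot 2 \left(12 + 2\right) \left(16 + \left(12 + 2\right)\right) = 262 + 135 \cdot 2 \cdot 14 \left(16 + 14\right) = 262 + 135 \cdot 2 \cdot 14 \cdot 30 = 262 + 135 \cdot 840 = 262 + 113400 = 113662$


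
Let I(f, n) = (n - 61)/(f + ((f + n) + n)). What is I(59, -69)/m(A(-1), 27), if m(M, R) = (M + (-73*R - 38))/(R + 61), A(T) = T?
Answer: -286/1005 ≈ -0.28458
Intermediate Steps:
I(f, n) = (-61 + n)/(2*f + 2*n) (I(f, n) = (-61 + n)/(f + (f + 2*n)) = (-61 + n)/(2*f + 2*n))
m(M, R) = (-38 + M - 73*R)/(61 + R) (m(M, R) = (M + (-38 - 73*R))/(61 + R) = (-38 + M - 73*R)/(61 + R))
I(59, -69)/m(A(-1), 27) = ((-61 - 69)/(2*(59 - 69)))/(((-38 - 1 - 73*27)/(61 + 27))) = ((½)*(-130)/(-10))/(((-38 - 1 - 1971)/88)) = ((½)*(-⅒)*(-130))/(((1/88)*(-2010))) = 13/(2*(-1005/44)) = (13/2)*(-44/1005) = -286/1005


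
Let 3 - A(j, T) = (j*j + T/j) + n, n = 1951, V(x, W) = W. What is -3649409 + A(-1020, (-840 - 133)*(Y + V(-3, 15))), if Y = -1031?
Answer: -1196150893/255 ≈ -4.6908e+6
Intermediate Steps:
A(j, T) = -1948 - j² - T/j (A(j, T) = 3 - ((j*j + T/j) + 1951) = 3 - ((j² + T/j) + 1951) = 3 - (1951 + j² + T/j) = 3 + (-1951 - j² - T/j) = -1948 - j² - T/j)
-3649409 + A(-1020, (-840 - 133)*(Y + V(-3, 15))) = -3649409 + (-1948 - 1*(-1020)² - 1*(-840 - 133)*(-1031 + 15)/(-1020)) = -3649409 + (-1948 - 1*1040400 - 1*(-973*(-1016))*(-1/1020)) = -3649409 + (-1948 - 1040400 - 1*988568*(-1/1020)) = -3649409 + (-1948 - 1040400 + 247142/255) = -3649409 - 265551598/255 = -1196150893/255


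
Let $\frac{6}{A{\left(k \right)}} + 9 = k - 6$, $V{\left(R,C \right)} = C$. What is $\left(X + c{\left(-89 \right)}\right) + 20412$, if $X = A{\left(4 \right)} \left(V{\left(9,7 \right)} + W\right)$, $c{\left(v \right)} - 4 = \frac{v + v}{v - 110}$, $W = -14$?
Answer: $\frac{44700940}{2189} \approx 20421.0$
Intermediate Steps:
$A{\left(k \right)} = \frac{6}{-15 + k}$ ($A{\left(k \right)} = \frac{6}{-9 + \left(k - 6\right)} = \frac{6}{-9 + \left(-6 + k\right)} = \frac{6}{-15 + k}$)
$c{\left(v \right)} = 4 + \frac{2 v}{-110 + v}$ ($c{\left(v \right)} = 4 + \frac{v + v}{v - 110} = 4 + \frac{2 v}{-110 + v}$)
$X = \frac{42}{11}$ ($X = \frac{6}{-15 + 4} \left(7 - 14\right) = \frac{6}{-11} \left(-7\right) = 6 \left(- \frac{1}{11}\right) \left(-7\right) = \left(- \frac{6}{11}\right) \left(-7\right) = \frac{42}{11} \approx 3.8182$)
$\left(X + c{\left(-89 \right)}\right) + 20412 = \left(\frac{42}{11} + \frac{2 \left(-220 + 3 \left(-89\right)\right)}{-110 - 89}\right) + 20412 = \left(\frac{42}{11} + \frac{2 \left(-220 - 267\right)}{-199}\right) + 20412 = \left(\frac{42}{11} + 2 \left(- \frac{1}{199}\right) \left(-487\right)\right) + 20412 = \left(\frac{42}{11} + \frac{974}{199}\right) + 20412 = \frac{19072}{2189} + 20412 = \frac{44700940}{2189}$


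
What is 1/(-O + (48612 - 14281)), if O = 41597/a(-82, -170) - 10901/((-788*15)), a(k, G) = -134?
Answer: 791940/27433200043 ≈ 2.8868e-5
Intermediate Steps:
O = -245107903/791940 (O = 41597/(-134) - 10901/((-788*15)) = 41597*(-1/134) - 10901/(-11820) = -41597/134 - 10901*(-1/11820) = -41597/134 + 10901/11820 = -245107903/791940 ≈ -309.50)
1/(-O + (48612 - 14281)) = 1/(-1*(-245107903/791940) + (48612 - 14281)) = 1/(245107903/791940 + 34331) = 1/(27433200043/791940) = 791940/27433200043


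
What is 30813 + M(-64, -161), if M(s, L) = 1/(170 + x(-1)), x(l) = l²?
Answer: 5269024/171 ≈ 30813.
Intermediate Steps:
M(s, L) = 1/171 (M(s, L) = 1/(170 + (-1)²) = 1/(170 + 1) = 1/171)
30813 + M(-64, -161) = 30813 + 1/171 = 5269024/171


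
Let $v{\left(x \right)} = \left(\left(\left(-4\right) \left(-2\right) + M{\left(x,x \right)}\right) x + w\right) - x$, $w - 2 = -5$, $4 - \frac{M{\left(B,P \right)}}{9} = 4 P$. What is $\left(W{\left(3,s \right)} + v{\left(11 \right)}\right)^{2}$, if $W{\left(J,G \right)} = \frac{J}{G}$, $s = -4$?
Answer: $\frac{241709209}{16} \approx 1.5107 \cdot 10^{7}$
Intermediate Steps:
$M{\left(B,P \right)} = 36 - 36 P$ ($M{\left(B,P \right)} = 36 - 9 \cdot 4 P = 36 - 36 P$)
$w = -3$ ($w = 2 - 5 = -3$)
$v{\left(x \right)} = -3 - x + x \left(44 - 36 x\right)$ ($v{\left(x \right)} = \left(\left(\left(-4\right) \left(-2\right) - \left(-36 + 36 x\right)\right) x - 3\right) - x = \left(\left(8 - \left(-36 + 36 x\right)\right) x - 3\right) - x = \left(\left(44 - 36 x\right) x - 3\right) - x = \left(x \left(44 - 36 x\right) - 3\right) - x = \left(-3 + x \left(44 - 36 x\right)\right) - x = -3 - x + x \left(44 - 36 x\right)$)
$\left(W{\left(3,s \right)} + v{\left(11 \right)}\right)^{2} = \left(\frac{3}{-4} - \left(-470 + 4356\right)\right)^{2} = \left(3 \left(- \frac{1}{4}\right) - 3886\right)^{2} = \left(- \frac{3}{4} - 3886\right)^{2} = \left(- \frac{15547}{4}\right)^{2} = \frac{241709209}{16}$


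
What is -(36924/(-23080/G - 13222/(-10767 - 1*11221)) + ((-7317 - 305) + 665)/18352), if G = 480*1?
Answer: 44720925755643/57480354256 ≈ 778.02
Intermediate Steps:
G = 480
-(36924/(-23080/G - 13222/(-10767 - 1*11221)) + ((-7317 - 305) + 665)/18352) = -(36924/(-23080/480 - 13222/(-10767 - 1*11221)) + ((-7317 - 305) + 665)/18352) = -(36924/(-23080*1/480 - 13222/(-10767 - 11221)) + (-7622 + 665)*(1/18352)) = -(36924/(-577/12 - 13222/(-21988)) - 6957*1/18352) = -(36924/(-577/12 - 13222*(-1/21988)) - 6957/18352) = -(36924/(-577/12 + 6611/10994) - 6957/18352) = -(36924/(-3132103/65964) - 6957/18352) = -(36924*(-65964/3132103) - 6957/18352) = -(-2435654736/3132103 - 6957/18352) = -1*(-44720925755643/57480354256) = 44720925755643/57480354256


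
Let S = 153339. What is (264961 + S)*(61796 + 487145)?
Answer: 229622020300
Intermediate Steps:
(264961 + S)*(61796 + 487145) = (264961 + 153339)*(61796 + 487145) = 418300*548941 = 229622020300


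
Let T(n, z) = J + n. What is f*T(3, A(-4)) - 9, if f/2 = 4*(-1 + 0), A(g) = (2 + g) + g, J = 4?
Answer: -65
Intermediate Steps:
A(g) = 2 + 2*g
T(n, z) = 4 + n
f = -8 (f = 2*(4*(-1 + 0)) = 2*(4*(-1)) = 2*(-4) = -8)
f*T(3, A(-4)) - 9 = -8*(4 + 3) - 9 = -8*7 - 9 = -56 - 9 = -65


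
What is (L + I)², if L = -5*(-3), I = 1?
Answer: 256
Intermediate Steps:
L = 15
(L + I)² = (15 + 1)² = 16² = 256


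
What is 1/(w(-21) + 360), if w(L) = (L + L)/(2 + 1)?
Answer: 1/346 ≈ 0.0028902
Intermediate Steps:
w(L) = 2*L/3 (w(L) = (2*L)/3 = (2*L)*(⅓) = 2*L/3)
1/(w(-21) + 360) = 1/((⅔)*(-21) + 360) = 1/(-14 + 360) = 1/346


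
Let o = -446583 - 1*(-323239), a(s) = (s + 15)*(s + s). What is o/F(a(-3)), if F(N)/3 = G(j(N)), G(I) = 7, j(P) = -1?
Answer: -123344/21 ≈ -5873.5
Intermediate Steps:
a(s) = 2*s*(15 + s) (a(s) = (15 + s)*(2*s) = 2*s*(15 + s))
o = -123344 (o = -446583 + 323239 = -123344)
F(N) = 21 (F(N) = 3*7 = 21)
o/F(a(-3)) = -123344/21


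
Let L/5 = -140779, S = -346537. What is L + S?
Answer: -1050432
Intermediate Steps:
L = -703895 (L = 5*(-140779) = -703895)
L + S = -703895 - 346537 = -1050432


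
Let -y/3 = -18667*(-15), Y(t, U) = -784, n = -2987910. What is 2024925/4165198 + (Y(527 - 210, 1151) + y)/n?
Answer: 2388096992488/3111309189045 ≈ 0.76755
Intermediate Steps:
y = -840015 (y = -(-56001)*(-15) = -3*280005 = -840015)
2024925/4165198 + (Y(527 - 210, 1151) + y)/n = 2024925/4165198 + (-784 - 840015)/(-2987910) = 2024925*(1/4165198) - 840799*(-1/2987910) = 2024925/4165198 + 840799/2987910 = 2388096992488/3111309189045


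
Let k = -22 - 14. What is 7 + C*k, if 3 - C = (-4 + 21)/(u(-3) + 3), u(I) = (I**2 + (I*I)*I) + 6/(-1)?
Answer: -911/7 ≈ -130.14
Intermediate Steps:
k = -36
u(I) = -6 + I**2 + I**3 (u(I) = (I**2 + I**2*I) + 6*(-1) = (I**2 + I**3) - 6 = -6 + I**2 + I**3)
C = 80/21 (C = 3 - (-4 + 21)/((-6 + (-3)**2 + (-3)**3) + 3) = 3 - 17/((-6 + 9 - 27) + 3) = 3 - 17/(-24 + 3) = 3 - 17/(-21) = 3 - 17*(-1)/21 = 3 - 1*(-17/21) = 3 + 17/21 = 80/21 ≈ 3.8095)
7 + C*k = 7 + (80/21)*(-36) = 7 - 960/7 = -911/7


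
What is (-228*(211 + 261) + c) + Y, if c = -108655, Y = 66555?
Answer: -149716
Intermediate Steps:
(-228*(211 + 261) + c) + Y = (-228*(211 + 261) - 108655) + 66555 = (-228*472 - 108655) + 66555 = (-107616 - 108655) + 66555 = -216271 + 66555 = -149716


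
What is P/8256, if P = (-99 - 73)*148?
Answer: -37/12 ≈ -3.0833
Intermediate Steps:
P = -25456 (P = -172*148 = -25456)
P/8256 = -25456/8256 = -25456*1/8256 = -37/12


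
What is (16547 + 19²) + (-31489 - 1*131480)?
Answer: -146061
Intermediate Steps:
(16547 + 19²) + (-31489 - 1*131480) = (16547 + 361) + (-31489 - 131480) = 16908 - 162969 = -146061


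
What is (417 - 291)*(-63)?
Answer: -7938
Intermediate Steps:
(417 - 291)*(-63) = 126*(-63) = -7938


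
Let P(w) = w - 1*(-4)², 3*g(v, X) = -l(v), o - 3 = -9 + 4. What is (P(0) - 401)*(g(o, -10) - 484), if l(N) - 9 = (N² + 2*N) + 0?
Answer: 203079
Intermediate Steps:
l(N) = 9 + N² + 2*N (l(N) = 9 + ((N² + 2*N) + 0) = 9 + (N² + 2*N) = 9 + N² + 2*N)
o = -2 (o = 3 + (-9 + 4) = 3 - 5 = -2)
g(v, X) = -3 - 2*v/3 - v²/3 (g(v, X) = (-(9 + v² + 2*v))/3 = (-9 - v² - 2*v)/3 = -3 - 2*v/3 - v²/3)
P(w) = -16 + w (P(w) = w - 1*16 = w - 16 = -16 + w)
(P(0) - 401)*(g(o, -10) - 484) = ((-16 + 0) - 401)*((-3 - ⅔*(-2) - ⅓*(-2)²) - 484) = (-16 - 401)*((-3 + 4/3 - ⅓*4) - 484) = -417*((-3 + 4/3 - 4/3) - 484) = -417*(-3 - 484) = -417*(-487) = 203079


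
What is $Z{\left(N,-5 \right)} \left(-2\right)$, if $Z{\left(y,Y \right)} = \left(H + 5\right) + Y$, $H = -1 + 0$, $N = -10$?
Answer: $2$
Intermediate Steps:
$H = -1$
$Z{\left(y,Y \right)} = 4 + Y$ ($Z{\left(y,Y \right)} = \left(-1 + 5\right) + Y = 4 + Y$)
$Z{\left(N,-5 \right)} \left(-2\right) = \left(4 - 5\right) \left(-2\right) = \left(-1\right) \left(-2\right) = 2$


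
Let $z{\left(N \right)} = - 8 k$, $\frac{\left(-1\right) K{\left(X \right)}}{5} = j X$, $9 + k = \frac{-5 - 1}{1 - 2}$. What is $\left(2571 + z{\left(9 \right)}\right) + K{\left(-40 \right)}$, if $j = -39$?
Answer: $-5205$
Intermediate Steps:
$k = -3$ ($k = -9 + \frac{-5 - 1}{1 - 2} = -9 - \frac{6}{-1} = -9 - -6 = -9 + 6 = -3$)
$K{\left(X \right)} = 195 X$ ($K{\left(X \right)} = - 5 \left(- 39 X\right) = 195 X$)
$z{\left(N \right)} = 24$ ($z{\left(N \right)} = \left(-8\right) \left(-3\right) = 24$)
$\left(2571 + z{\left(9 \right)}\right) + K{\left(-40 \right)} = \left(2571 + 24\right) + 195 \left(-40\right) = 2595 - 7800 = -5205$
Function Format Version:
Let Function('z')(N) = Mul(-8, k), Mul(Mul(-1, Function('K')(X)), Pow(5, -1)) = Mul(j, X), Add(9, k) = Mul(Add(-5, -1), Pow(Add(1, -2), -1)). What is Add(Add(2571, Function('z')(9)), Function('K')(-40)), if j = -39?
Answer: -5205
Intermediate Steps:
k = -3 (k = Add(-9, Mul(Add(-5, -1), Pow(Add(1, -2), -1))) = Add(-9, Mul(-6, Pow(-1, -1))) = Add(-9, Mul(-6, -1)) = Add(-9, 6) = -3)
Function('K')(X) = Mul(195, X) (Function('K')(X) = Mul(-5, Mul(-39, X)) = Mul(195, X))
Function('z')(N) = 24 (Function('z')(N) = Mul(-8, -3) = 24)
Add(Add(2571, Function('z')(9)), Function('K')(-40)) = Add(Add(2571, 24), Mul(195, -40)) = Add(2595, -7800) = -5205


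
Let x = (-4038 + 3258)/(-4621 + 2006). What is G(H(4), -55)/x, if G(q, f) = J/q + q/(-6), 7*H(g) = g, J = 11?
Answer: 841507/13104 ≈ 64.218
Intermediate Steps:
H(g) = g/7
x = 156/523 (x = -780/(-2615) = -780*(-1/2615) = 156/523 ≈ 0.29828)
G(q, f) = 11/q - q/6 (G(q, f) = 11/q + q/(-6) = 11/q + q*(-1/6) = 11/q - q/6)
G(H(4), -55)/x = (11/(((1/7)*4)) - 4/42)/(156/523) = (11/(4/7) - 1/6*4/7)*(523/156) = (11*(7/4) - 2/21)*(523/156) = (77/4 - 2/21)*(523/156) = (1609/84)*(523/156) = 841507/13104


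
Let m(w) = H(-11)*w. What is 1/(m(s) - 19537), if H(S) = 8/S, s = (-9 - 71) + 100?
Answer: -11/215067 ≈ -5.1147e-5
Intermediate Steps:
s = 20 (s = -80 + 100 = 20)
m(w) = -8*w/11 (m(w) = (8/(-11))*w = (8*(-1/11))*w = -8*w/11)
1/(m(s) - 19537) = 1/(-8/11*20 - 19537) = 1/(-160/11 - 19537) = 1/(-215067/11) = -11/215067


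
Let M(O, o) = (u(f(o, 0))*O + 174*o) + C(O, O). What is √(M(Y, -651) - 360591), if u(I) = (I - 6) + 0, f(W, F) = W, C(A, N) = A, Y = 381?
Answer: I*√723801 ≈ 850.76*I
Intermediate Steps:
u(I) = -6 + I (u(I) = (-6 + I) + 0 = -6 + I)
M(O, o) = O + 174*o + O*(-6 + o) (M(O, o) = ((-6 + o)*O + 174*o) + O = (O*(-6 + o) + 174*o) + O = (174*o + O*(-6 + o)) + O = O + 174*o + O*(-6 + o))
√(M(Y, -651) - 360591) = √((381 + 174*(-651) + 381*(-6 - 651)) - 360591) = √((381 - 113274 + 381*(-657)) - 360591) = √((381 - 113274 - 250317) - 360591) = √(-363210 - 360591) = √(-723801) = I*√723801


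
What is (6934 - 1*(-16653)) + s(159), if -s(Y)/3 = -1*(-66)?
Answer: 23389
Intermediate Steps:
s(Y) = -198 (s(Y) = -(-3)*(-66) = -3*66 = -198)
(6934 - 1*(-16653)) + s(159) = (6934 - 1*(-16653)) - 198 = (6934 + 16653) - 198 = 23587 - 198 = 23389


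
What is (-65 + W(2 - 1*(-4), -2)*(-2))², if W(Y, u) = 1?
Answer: 4489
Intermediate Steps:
(-65 + W(2 - 1*(-4), -2)*(-2))² = (-65 + 1*(-2))² = (-65 - 2)² = (-67)² = 4489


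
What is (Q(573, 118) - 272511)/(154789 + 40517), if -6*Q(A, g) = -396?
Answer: -90815/65102 ≈ -1.3950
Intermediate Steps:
Q(A, g) = 66 (Q(A, g) = -⅙*(-396) = 66)
(Q(573, 118) - 272511)/(154789 + 40517) = (66 - 272511)/(154789 + 40517) = -272445/195306 = -272445*1/195306 = -90815/65102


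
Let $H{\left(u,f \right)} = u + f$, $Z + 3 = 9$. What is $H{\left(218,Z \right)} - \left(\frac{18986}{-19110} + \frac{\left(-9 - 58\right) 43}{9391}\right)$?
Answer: $\frac{20216421838}{89731005} \approx 225.3$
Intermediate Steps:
$Z = 6$ ($Z = -3 + 9 = 6$)
$H{\left(u,f \right)} = f + u$
$H{\left(218,Z \right)} - \left(\frac{18986}{-19110} + \frac{\left(-9 - 58\right) 43}{9391}\right) = \left(6 + 218\right) - \left(\frac{18986}{-19110} + \frac{\left(-9 - 58\right) 43}{9391}\right) = 224 - \left(18986 \left(- \frac{1}{19110}\right) + \left(-67\right) 43 \cdot \frac{1}{9391}\right) = 224 - \left(- \frac{9493}{9555} - \frac{2881}{9391}\right) = 224 - - \frac{116676718}{89731005} = 224 + \frac{116676718}{89731005} = \frac{20216421838}{89731005}$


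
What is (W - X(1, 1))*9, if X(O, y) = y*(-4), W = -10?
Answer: -54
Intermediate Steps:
X(O, y) = -4*y
(W - X(1, 1))*9 = (-10 - (-4))*9 = (-10 - 1*(-4))*9 = (-10 + 4)*9 = -6*9 = -54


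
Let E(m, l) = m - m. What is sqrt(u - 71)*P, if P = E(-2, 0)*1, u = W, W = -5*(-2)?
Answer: 0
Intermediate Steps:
E(m, l) = 0
W = 10
u = 10
P = 0 (P = 0*1 = 0)
sqrt(u - 71)*P = sqrt(10 - 71)*0 = sqrt(-61)*0 = (I*sqrt(61))*0 = 0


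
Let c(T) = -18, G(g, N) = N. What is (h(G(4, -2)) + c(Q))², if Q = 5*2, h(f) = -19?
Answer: 1369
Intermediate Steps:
Q = 10
(h(G(4, -2)) + c(Q))² = (-19 - 18)² = (-37)² = 1369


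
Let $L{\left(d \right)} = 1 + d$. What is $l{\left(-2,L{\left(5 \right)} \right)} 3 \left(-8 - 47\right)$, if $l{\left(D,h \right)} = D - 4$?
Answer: $990$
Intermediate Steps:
$l{\left(D,h \right)} = -4 + D$ ($l{\left(D,h \right)} = D - 4 = -4 + D$)
$l{\left(-2,L{\left(5 \right)} \right)} 3 \left(-8 - 47\right) = \left(-4 - 2\right) 3 \left(-8 - 47\right) = \left(-6\right) 3 \left(-55\right) = \left(-18\right) \left(-55\right) = 990$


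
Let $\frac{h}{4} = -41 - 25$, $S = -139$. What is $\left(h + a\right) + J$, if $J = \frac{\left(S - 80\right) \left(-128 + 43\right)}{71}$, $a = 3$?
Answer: $\frac{84}{71} \approx 1.1831$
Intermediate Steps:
$h = -264$ ($h = 4 \left(-41 - 25\right) = 4 \left(-66\right) = -264$)
$J = \frac{18615}{71}$ ($J = \frac{\left(-139 - 80\right) \left(-128 + 43\right)}{71} = \left(-219\right) \left(-85\right) \frac{1}{71} = 18615 \cdot \frac{1}{71} = \frac{18615}{71} \approx 262.18$)
$\left(h + a\right) + J = \left(-264 + 3\right) + \frac{18615}{71} = -261 + \frac{18615}{71} = \frac{84}{71}$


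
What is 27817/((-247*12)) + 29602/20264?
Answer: -14873230/1876953 ≈ -7.9241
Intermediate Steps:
27817/((-247*12)) + 29602/20264 = 27817/(-2964) + 29602*(1/20264) = 27817*(-1/2964) + 14801/10132 = -27817/2964 + 14801/10132 = -14873230/1876953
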